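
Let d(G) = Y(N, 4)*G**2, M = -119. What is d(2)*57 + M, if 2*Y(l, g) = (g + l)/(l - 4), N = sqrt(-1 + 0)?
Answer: -3733/17 - 912*I/17 ≈ -219.59 - 53.647*I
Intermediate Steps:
N = I (N = sqrt(-1) = I ≈ 1.0*I)
Y(l, g) = (g + l)/(2*(-4 + l)) (Y(l, g) = ((g + l)/(l - 4))/2 = ((g + l)/(-4 + l))/2 = (g + l)/(2*(-4 + l)))
d(G) = G**2*(-4 - I)*(4 + I)/34 (d(G) = ((4 + I)/(2*(-4 + I)))*G**2 = (((-4 - I)/17)*(4 + I)/2)*G**2 = ((-4 - I)*(4 + I)/34)*G**2 = G**2*(-4 - I)*(4 + I)/34)
d(2)*57 + M = -1/34*2**2*(4 + I)**2*57 - 119 = -1/34*4*(4 + I)**2*57 - 119 = -2*(4 + I)**2/17*57 - 119 = -114*(4 + I)**2/17 - 119 = -119 - 114*(4 + I)**2/17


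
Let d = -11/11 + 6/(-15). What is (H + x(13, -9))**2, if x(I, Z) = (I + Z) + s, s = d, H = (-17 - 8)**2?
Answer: 9847044/25 ≈ 3.9388e+5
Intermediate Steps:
H = 625 (H = (-25)**2 = 625)
d = -7/5 (d = -11*1/11 + 6*(-1/15) = -1 - 2/5 = -7/5 ≈ -1.4000)
s = -7/5 ≈ -1.4000
x(I, Z) = -7/5 + I + Z (x(I, Z) = (I + Z) - 7/5 = -7/5 + I + Z)
(H + x(13, -9))**2 = (625 + (-7/5 + 13 - 9))**2 = (625 + 13/5)**2 = (3138/5)**2 = 9847044/25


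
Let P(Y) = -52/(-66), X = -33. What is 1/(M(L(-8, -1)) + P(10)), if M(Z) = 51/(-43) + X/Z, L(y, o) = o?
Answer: 1419/46262 ≈ 0.030673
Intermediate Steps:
P(Y) = 26/33 (P(Y) = -52*(-1/66) = 26/33)
M(Z) = -51/43 - 33/Z (M(Z) = 51/(-43) - 33/Z = 51*(-1/43) - 33/Z = -51/43 - 33/Z)
1/(M(L(-8, -1)) + P(10)) = 1/((-51/43 - 33/(-1)) + 26/33) = 1/((-51/43 - 33*(-1)) + 26/33) = 1/((-51/43 + 33) + 26/33) = 1/(1368/43 + 26/33) = 1/(46262/1419) = 1419/46262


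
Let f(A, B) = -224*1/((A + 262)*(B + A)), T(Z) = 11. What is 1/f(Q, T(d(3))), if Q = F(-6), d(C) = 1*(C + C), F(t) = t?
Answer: -40/7 ≈ -5.7143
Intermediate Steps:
d(C) = 2*C (d(C) = 1*(2*C) = 2*C)
Q = -6
f(A, B) = -224/((262 + A)*(A + B)) (f(A, B) = -224*1/((262 + A)*(A + B)) = -224/((262 + A)*(A + B)))
1/f(Q, T(d(3))) = 1/(-224/((-6)**2 + 262*(-6) + 262*11 - 6*11)) = 1/(-224/(36 - 1572 + 2882 - 66)) = 1/(-224/1280) = 1/(-224*1/1280) = 1/(-7/40) = -40/7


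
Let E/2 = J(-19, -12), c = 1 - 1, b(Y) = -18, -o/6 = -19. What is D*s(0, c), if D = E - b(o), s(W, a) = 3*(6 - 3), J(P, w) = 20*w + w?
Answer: -4374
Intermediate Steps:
o = 114 (o = -6*(-19) = 114)
J(P, w) = 21*w
c = 0
E = -504 (E = 2*(21*(-12)) = 2*(-252) = -504)
s(W, a) = 9 (s(W, a) = 3*3 = 9)
D = -486 (D = -504 - 1*(-18) = -504 + 18 = -486)
D*s(0, c) = -486*9 = -4374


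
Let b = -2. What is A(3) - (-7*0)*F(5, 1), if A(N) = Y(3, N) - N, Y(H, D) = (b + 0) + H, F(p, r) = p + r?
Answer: -2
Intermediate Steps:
Y(H, D) = -2 + H (Y(H, D) = (-2 + 0) + H = -2 + H)
A(N) = 1 - N (A(N) = (-2 + 3) - N = 1 - N)
A(3) - (-7*0)*F(5, 1) = (1 - 1*3) - (-7*0)*(5 + 1) = (1 - 3) - 0*6 = -2 - 1*0 = -2 + 0 = -2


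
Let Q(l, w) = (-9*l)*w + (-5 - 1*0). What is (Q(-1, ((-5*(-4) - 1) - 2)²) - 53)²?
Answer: 6466849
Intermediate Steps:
Q(l, w) = -5 - 9*l*w (Q(l, w) = -9*l*w + (-5 + 0) = -9*l*w - 5 = -5 - 9*l*w)
(Q(-1, ((-5*(-4) - 1) - 2)²) - 53)² = ((-5 - 9*(-1)*((-5*(-4) - 1) - 2)²) - 53)² = ((-5 - 9*(-1)*((20 - 1) - 2)²) - 53)² = ((-5 - 9*(-1)*(19 - 2)²) - 53)² = ((-5 - 9*(-1)*17²) - 53)² = ((-5 - 9*(-1)*289) - 53)² = ((-5 + 2601) - 53)² = (2596 - 53)² = 2543² = 6466849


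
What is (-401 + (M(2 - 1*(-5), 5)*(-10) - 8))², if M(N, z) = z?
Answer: 210681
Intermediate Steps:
(-401 + (M(2 - 1*(-5), 5)*(-10) - 8))² = (-401 + (5*(-10) - 8))² = (-401 + (-50 - 8))² = (-401 - 58)² = (-459)² = 210681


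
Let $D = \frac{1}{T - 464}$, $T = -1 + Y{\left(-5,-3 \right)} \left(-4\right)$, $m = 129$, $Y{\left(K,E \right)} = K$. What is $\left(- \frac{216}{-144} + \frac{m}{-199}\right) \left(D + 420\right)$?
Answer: $\frac{63358761}{177110} \approx 357.74$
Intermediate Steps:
$T = 19$ ($T = -1 - -20 = -1 + 20 = 19$)
$D = - \frac{1}{445}$ ($D = \frac{1}{19 - 464} = \frac{1}{-445} = - \frac{1}{445} \approx -0.0022472$)
$\left(- \frac{216}{-144} + \frac{m}{-199}\right) \left(D + 420\right) = \left(- \frac{216}{-144} + \frac{129}{-199}\right) \left(- \frac{1}{445} + 420\right) = \left(\left(-216\right) \left(- \frac{1}{144}\right) + 129 \left(- \frac{1}{199}\right)\right) \frac{186899}{445} = \left(\frac{3}{2} - \frac{129}{199}\right) \frac{186899}{445} = \frac{339}{398} \cdot \frac{186899}{445} = \frac{63358761}{177110}$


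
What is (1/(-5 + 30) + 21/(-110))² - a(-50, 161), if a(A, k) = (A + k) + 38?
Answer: -45065611/302500 ≈ -148.98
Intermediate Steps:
a(A, k) = 38 + A + k
(1/(-5 + 30) + 21/(-110))² - a(-50, 161) = (1/(-5 + 30) + 21/(-110))² - (38 - 50 + 161) = (1/25 + 21*(-1/110))² - 1*149 = (1/25 - 21/110)² - 149 = (-83/550)² - 149 = 6889/302500 - 149 = -45065611/302500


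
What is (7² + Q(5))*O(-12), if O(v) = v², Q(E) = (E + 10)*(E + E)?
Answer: 28656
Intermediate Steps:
Q(E) = 2*E*(10 + E) (Q(E) = (10 + E)*(2*E) = 2*E*(10 + E))
(7² + Q(5))*O(-12) = (7² + 2*5*(10 + 5))*(-12)² = (49 + 2*5*15)*144 = (49 + 150)*144 = 199*144 = 28656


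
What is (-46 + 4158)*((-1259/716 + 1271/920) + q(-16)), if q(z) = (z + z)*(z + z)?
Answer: 86645113126/20585 ≈ 4.2091e+6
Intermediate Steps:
q(z) = 4*z² (q(z) = (2*z)*(2*z) = 4*z²)
(-46 + 4158)*((-1259/716 + 1271/920) + q(-16)) = (-46 + 4158)*((-1259/716 + 1271/920) + 4*(-16)²) = 4112*((-1259*1/716 + 1271*(1/920)) + 4*256) = 4112*((-1259/716 + 1271/920) + 1024) = 4112*(-62061/164680 + 1024) = 4112*(168570259/164680) = 86645113126/20585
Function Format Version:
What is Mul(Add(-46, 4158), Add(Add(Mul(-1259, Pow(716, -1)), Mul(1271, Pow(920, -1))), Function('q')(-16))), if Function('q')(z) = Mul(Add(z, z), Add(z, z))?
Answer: Rational(86645113126, 20585) ≈ 4.2091e+6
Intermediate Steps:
Function('q')(z) = Mul(4, Pow(z, 2)) (Function('q')(z) = Mul(Mul(2, z), Mul(2, z)) = Mul(4, Pow(z, 2)))
Mul(Add(-46, 4158), Add(Add(Mul(-1259, Pow(716, -1)), Mul(1271, Pow(920, -1))), Function('q')(-16))) = Mul(Add(-46, 4158), Add(Add(Mul(-1259, Pow(716, -1)), Mul(1271, Pow(920, -1))), Mul(4, Pow(-16, 2)))) = Mul(4112, Add(Add(Mul(-1259, Rational(1, 716)), Mul(1271, Rational(1, 920))), Mul(4, 256))) = Mul(4112, Add(Add(Rational(-1259, 716), Rational(1271, 920)), 1024)) = Mul(4112, Add(Rational(-62061, 164680), 1024)) = Mul(4112, Rational(168570259, 164680)) = Rational(86645113126, 20585)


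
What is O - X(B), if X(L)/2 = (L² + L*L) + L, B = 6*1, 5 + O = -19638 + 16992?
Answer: -2807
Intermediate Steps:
O = -2651 (O = -5 + (-19638 + 16992) = -5 - 2646 = -2651)
B = 6
X(L) = 2*L + 4*L² (X(L) = 2*((L² + L*L) + L) = 2*((L² + L²) + L) = 2*(2*L² + L) = 2*(L + 2*L²) = 2*L + 4*L²)
O - X(B) = -2651 - 2*6*(1 + 2*6) = -2651 - 2*6*(1 + 12) = -2651 - 2*6*13 = -2651 - 1*156 = -2651 - 156 = -2807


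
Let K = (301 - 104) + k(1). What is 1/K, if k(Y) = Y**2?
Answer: 1/198 ≈ 0.0050505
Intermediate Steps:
K = 198 (K = (301 - 104) + 1**2 = 197 + 1 = 198)
1/K = 1/198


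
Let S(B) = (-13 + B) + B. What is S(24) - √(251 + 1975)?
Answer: 35 - √2226 ≈ -12.181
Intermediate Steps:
S(B) = -13 + 2*B
S(24) - √(251 + 1975) = (-13 + 2*24) - √(251 + 1975) = (-13 + 48) - √2226 = 35 - √2226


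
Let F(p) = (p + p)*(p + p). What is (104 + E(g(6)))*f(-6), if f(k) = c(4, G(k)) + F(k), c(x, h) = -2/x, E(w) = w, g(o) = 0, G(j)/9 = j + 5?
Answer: 14924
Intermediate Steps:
G(j) = 45 + 9*j (G(j) = 9*(j + 5) = 9*(5 + j) = 45 + 9*j)
F(p) = 4*p**2 (F(p) = (2*p)*(2*p) = 4*p**2)
f(k) = -1/2 + 4*k**2 (f(k) = -2/4 + 4*k**2 = -2*1/4 + 4*k**2 = -1/2 + 4*k**2)
(104 + E(g(6)))*f(-6) = (104 + 0)*(-1/2 + 4*(-6)**2) = 104*(-1/2 + 4*36) = 104*(-1/2 + 144) = 104*(287/2) = 14924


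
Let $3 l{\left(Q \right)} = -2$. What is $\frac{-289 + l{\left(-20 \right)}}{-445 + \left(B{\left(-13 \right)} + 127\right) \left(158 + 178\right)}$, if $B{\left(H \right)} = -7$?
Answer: $- \frac{79}{10875} \approx -0.0072644$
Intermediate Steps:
$l{\left(Q \right)} = - \frac{2}{3}$ ($l{\left(Q \right)} = \frac{1}{3} \left(-2\right) = - \frac{2}{3}$)
$\frac{-289 + l{\left(-20 \right)}}{-445 + \left(B{\left(-13 \right)} + 127\right) \left(158 + 178\right)} = \frac{-289 - \frac{2}{3}}{-445 + \left(-7 + 127\right) \left(158 + 178\right)} = - \frac{869}{3 \left(-445 + 120 \cdot 336\right)} = - \frac{869}{3 \left(-445 + 40320\right)} = - \frac{869}{3 \cdot 39875} = \left(- \frac{869}{3}\right) \frac{1}{39875} = - \frac{79}{10875}$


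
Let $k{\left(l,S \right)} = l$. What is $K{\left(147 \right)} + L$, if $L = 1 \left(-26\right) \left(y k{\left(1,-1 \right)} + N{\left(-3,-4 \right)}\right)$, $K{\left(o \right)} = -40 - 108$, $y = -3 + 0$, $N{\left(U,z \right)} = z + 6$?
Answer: $-122$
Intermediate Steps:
$N{\left(U,z \right)} = 6 + z$
$y = -3$
$K{\left(o \right)} = -148$
$L = 26$ ($L = 1 \left(-26\right) \left(\left(-3\right) 1 + \left(6 - 4\right)\right) = - 26 \left(-3 + 2\right) = \left(-26\right) \left(-1\right) = 26$)
$K{\left(147 \right)} + L = -148 + 26 = -122$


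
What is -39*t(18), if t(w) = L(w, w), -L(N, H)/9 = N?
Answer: 6318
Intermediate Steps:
L(N, H) = -9*N
t(w) = -9*w
-39*t(18) = -(-351)*18 = -39*(-162) = 6318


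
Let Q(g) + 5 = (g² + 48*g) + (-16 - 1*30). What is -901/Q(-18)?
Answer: 901/591 ≈ 1.5245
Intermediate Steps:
Q(g) = -51 + g² + 48*g (Q(g) = -5 + ((g² + 48*g) + (-16 - 1*30)) = -5 + ((g² + 48*g) + (-16 - 30)) = -5 + ((g² + 48*g) - 46) = -5 + (-46 + g² + 48*g) = -51 + g² + 48*g)
-901/Q(-18) = -901/(-51 + (-18)² + 48*(-18)) = -901/(-51 + 324 - 864) = -901/(-591) = -901*(-1/591) = 901/591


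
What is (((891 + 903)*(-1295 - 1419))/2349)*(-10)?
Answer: 16229720/783 ≈ 20728.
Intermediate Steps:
(((891 + 903)*(-1295 - 1419))/2349)*(-10) = ((1794*(-2714))*(1/2349))*(-10) = -4868916*1/2349*(-10) = -1622972/783*(-10) = 16229720/783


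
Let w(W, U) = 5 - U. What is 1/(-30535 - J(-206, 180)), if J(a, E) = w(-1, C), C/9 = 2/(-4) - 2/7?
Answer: -14/427659 ≈ -3.2736e-5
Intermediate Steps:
C = -99/14 (C = 9*(2/(-4) - 2/7) = 9*(2*(-1/4) - 2*1/7) = 9*(-1/2 - 2/7) = 9*(-11/14) = -99/14 ≈ -7.0714)
J(a, E) = 169/14 (J(a, E) = 5 - 1*(-99/14) = 5 + 99/14 = 169/14)
1/(-30535 - J(-206, 180)) = 1/(-30535 - 1*169/14) = 1/(-30535 - 169/14) = 1/(-427659/14) = -14/427659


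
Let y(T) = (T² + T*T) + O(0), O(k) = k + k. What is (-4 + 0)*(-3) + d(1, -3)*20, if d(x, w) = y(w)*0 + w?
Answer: -48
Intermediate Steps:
O(k) = 2*k
y(T) = 2*T² (y(T) = (T² + T*T) + 2*0 = (T² + T²) + 0 = 2*T² + 0 = 2*T²)
d(x, w) = w (d(x, w) = (2*w²)*0 + w = 0 + w = w)
(-4 + 0)*(-3) + d(1, -3)*20 = (-4 + 0)*(-3) - 3*20 = -4*(-3) - 60 = 12 - 60 = -48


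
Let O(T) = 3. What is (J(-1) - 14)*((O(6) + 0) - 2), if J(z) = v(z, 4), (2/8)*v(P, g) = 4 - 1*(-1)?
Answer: 6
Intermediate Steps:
v(P, g) = 20 (v(P, g) = 4*(4 - 1*(-1)) = 4*(4 + 1) = 4*5 = 20)
J(z) = 20
(J(-1) - 14)*((O(6) + 0) - 2) = (20 - 14)*((3 + 0) - 2) = 6*(3 - 2) = 6*1 = 6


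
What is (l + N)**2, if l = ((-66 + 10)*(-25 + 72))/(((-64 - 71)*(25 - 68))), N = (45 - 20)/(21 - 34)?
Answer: 32163194281/5694966225 ≈ 5.6477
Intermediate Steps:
N = -25/13 (N = 25/(-13) = 25*(-1/13) = -25/13 ≈ -1.9231)
l = -2632/5805 (l = (-56*47)/((-135*(-43))) = -2632/5805 ≈ -0.45340)
(l + N)**2 = (-2632/5805 - 25/13)**2 = (-179341/75465)**2 = 32163194281/5694966225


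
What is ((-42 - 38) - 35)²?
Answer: 13225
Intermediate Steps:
((-42 - 38) - 35)² = (-80 - 35)² = (-115)² = 13225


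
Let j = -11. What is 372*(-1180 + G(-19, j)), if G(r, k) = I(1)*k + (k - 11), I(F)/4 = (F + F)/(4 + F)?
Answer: -2268456/5 ≈ -4.5369e+5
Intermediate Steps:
I(F) = 8*F/(4 + F) (I(F) = 4*((F + F)/(4 + F)) = 4*((2*F)/(4 + F)) = 4*(2*F/(4 + F)) = 8*F/(4 + F))
G(r, k) = -11 + 13*k/5 (G(r, k) = (8*1/(4 + 1))*k + (k - 11) = (8*1/5)*k + (-11 + k) = (8*1*(⅕))*k + (-11 + k) = 8*k/5 + (-11 + k) = -11 + 13*k/5)
372*(-1180 + G(-19, j)) = 372*(-1180 + (-11 + (13/5)*(-11))) = 372*(-1180 + (-11 - 143/5)) = 372*(-1180 - 198/5) = 372*(-6098/5) = -2268456/5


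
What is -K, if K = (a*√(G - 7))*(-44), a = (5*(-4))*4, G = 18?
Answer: -3520*√11 ≈ -11675.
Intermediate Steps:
a = -80 (a = -20*4 = -80)
K = 3520*√11 (K = -80*√(18 - 7)*(-44) = -80*√11*(-44) = 3520*√11 ≈ 11675.)
-K = -3520*√11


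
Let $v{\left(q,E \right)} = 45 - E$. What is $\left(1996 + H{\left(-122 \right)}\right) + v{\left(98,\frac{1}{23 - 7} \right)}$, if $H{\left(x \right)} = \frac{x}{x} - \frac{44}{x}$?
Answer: $\frac{1993283}{976} \approx 2042.3$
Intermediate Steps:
$H{\left(x \right)} = 1 - \frac{44}{x}$
$\left(1996 + H{\left(-122 \right)}\right) + v{\left(98,\frac{1}{23 - 7} \right)} = \left(1996 + \frac{-44 - 122}{-122}\right) + \left(45 - \frac{1}{23 - 7}\right) = \left(1996 - - \frac{83}{61}\right) + \left(45 - \frac{1}{16}\right) = \left(1996 + \frac{83}{61}\right) + \left(45 - \frac{1}{16}\right) = \frac{121839}{61} + \left(45 - \frac{1}{16}\right) = \frac{121839}{61} + \frac{719}{16} = \frac{1993283}{976}$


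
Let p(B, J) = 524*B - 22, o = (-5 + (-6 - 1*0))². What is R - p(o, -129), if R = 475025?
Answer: 411643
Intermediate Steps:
o = 121 (o = (-5 + (-6 + 0))² = (-5 - 6)² = (-11)² = 121)
p(B, J) = -22 + 524*B
R - p(o, -129) = 475025 - (-22 + 524*121) = 475025 - (-22 + 63404) = 475025 - 1*63382 = 475025 - 63382 = 411643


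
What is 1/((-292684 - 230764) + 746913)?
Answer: 1/223465 ≈ 4.4750e-6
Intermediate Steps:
1/((-292684 - 230764) + 746913) = 1/(-523448 + 746913) = 1/223465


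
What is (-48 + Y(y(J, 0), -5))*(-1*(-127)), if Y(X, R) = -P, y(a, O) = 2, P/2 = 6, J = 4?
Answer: -7620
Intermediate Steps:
P = 12 (P = 2*6 = 12)
Y(X, R) = -12 (Y(X, R) = -1*12 = -12)
(-48 + Y(y(J, 0), -5))*(-1*(-127)) = (-48 - 12)*(-1*(-127)) = -60*127 = -7620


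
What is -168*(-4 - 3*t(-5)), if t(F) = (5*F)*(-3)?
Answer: 38472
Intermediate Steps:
t(F) = -15*F
-168*(-4 - 3*t(-5)) = -168*(-4 - (-45)*(-5)) = -168*(-4 - 3*75) = -168*(-4 - 225) = -168*(-229) = 38472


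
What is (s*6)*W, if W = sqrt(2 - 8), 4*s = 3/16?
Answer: 9*I*sqrt(6)/32 ≈ 0.68892*I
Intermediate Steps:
s = 3/64 (s = (3/16)/4 = (3*(1/16))/4 = (1/4)*(3/16) = 3/64 ≈ 0.046875)
W = I*sqrt(6) (W = sqrt(-6) = I*sqrt(6) ≈ 2.4495*I)
(s*6)*W = ((3/64)*6)*(I*sqrt(6)) = 9*(I*sqrt(6))/32 = 9*I*sqrt(6)/32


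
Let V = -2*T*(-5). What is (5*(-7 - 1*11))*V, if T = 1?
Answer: -900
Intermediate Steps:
V = 10 (V = -2*1*(-5) = -2*(-5) = 10)
(5*(-7 - 1*11))*V = (5*(-7 - 1*11))*10 = (5*(-7 - 11))*10 = (5*(-18))*10 = -90*10 = -900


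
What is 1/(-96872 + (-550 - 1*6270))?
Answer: -1/103692 ≈ -9.6439e-6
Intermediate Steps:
1/(-96872 + (-550 - 1*6270)) = 1/(-96872 + (-550 - 6270)) = 1/(-96872 - 6820) = 1/(-103692) = -1/103692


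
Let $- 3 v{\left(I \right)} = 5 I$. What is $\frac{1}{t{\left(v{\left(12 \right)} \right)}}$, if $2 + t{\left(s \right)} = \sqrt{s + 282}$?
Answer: $\frac{1}{129} + \frac{\sqrt{262}}{258} \approx 0.07049$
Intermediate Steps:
$v{\left(I \right)} = - \frac{5 I}{3}$
$t{\left(s \right)} = -2 + \sqrt{282 + s}$ ($t{\left(s \right)} = -2 + \sqrt{s + 282} = -2 + \sqrt{282 + s}$)
$\frac{1}{t{\left(v{\left(12 \right)} \right)}} = \frac{1}{-2 + \sqrt{282 - 20}} = \frac{1}{-2 + \sqrt{262}}$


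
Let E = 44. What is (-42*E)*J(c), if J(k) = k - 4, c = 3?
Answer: 1848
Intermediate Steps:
J(k) = -4 + k
(-42*E)*J(c) = (-42*44)*(-4 + 3) = -1848*(-1) = 1848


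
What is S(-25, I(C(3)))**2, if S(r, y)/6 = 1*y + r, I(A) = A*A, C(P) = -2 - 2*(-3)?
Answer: 2916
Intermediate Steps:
C(P) = 4 (C(P) = -2 + 6 = 4)
I(A) = A**2
S(r, y) = 6*r + 6*y (S(r, y) = 6*(1*y + r) = 6*(y + r) = 6*(r + y) = 6*r + 6*y)
S(-25, I(C(3)))**2 = (6*(-25) + 6*4**2)**2 = (-150 + 6*16)**2 = (-150 + 96)**2 = (-54)**2 = 2916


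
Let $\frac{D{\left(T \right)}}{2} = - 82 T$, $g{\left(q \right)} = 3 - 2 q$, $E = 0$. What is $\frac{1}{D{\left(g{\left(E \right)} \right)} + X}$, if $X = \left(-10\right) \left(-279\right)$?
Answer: $\frac{1}{2298} \approx 0.00043516$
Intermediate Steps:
$X = 2790$
$D{\left(T \right)} = - 164 T$ ($D{\left(T \right)} = 2 \left(- 82 T\right) = - 164 T$)
$\frac{1}{D{\left(g{\left(E \right)} \right)} + X} = \frac{1}{- 164 \left(3 - 0\right) + 2790} = \frac{1}{- 164 \left(3 + 0\right) + 2790} = \frac{1}{\left(-164\right) 3 + 2790} = \frac{1}{-492 + 2790} = \frac{1}{2298}$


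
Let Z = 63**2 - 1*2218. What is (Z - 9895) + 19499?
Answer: 11355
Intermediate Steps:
Z = 1751 (Z = 3969 - 2218 = 1751)
(Z - 9895) + 19499 = (1751 - 9895) + 19499 = -8144 + 19499 = 11355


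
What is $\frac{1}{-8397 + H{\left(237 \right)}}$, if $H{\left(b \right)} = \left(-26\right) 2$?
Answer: $- \frac{1}{8449} \approx -0.00011836$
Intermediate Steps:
$H{\left(b \right)} = -52$
$\frac{1}{-8397 + H{\left(237 \right)}} = \frac{1}{-8397 - 52} = \frac{1}{-8449} = - \frac{1}{8449}$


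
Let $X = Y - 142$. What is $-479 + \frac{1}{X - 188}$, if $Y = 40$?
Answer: $- \frac{138911}{290} \approx -479.0$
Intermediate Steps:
$X = -102$ ($X = 40 - 142 = -102$)
$-479 + \frac{1}{X - 188} = -479 + \frac{1}{-102 - 188} = -479 + \frac{1}{-290} = -479 - \frac{1}{290} = - \frac{138911}{290}$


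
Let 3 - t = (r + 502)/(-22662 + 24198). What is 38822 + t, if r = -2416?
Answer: 9939519/256 ≈ 38826.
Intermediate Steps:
t = 1087/256 (t = 3 - (-2416 + 502)/(-22662 + 24198) = 3 - (-1914)/1536 = 3 - 1*(-319/256) = 3 + 319/256 = 1087/256 ≈ 4.2461)
38822 + t = 38822 + 1087/256 = 9939519/256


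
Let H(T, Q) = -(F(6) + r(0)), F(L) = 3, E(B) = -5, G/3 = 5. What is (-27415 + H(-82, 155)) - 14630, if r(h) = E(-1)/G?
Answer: -126143/3 ≈ -42048.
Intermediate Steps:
G = 15 (G = 3*5 = 15)
r(h) = -⅓ (r(h) = -5/15 = -5*1/15 = -⅓)
H(T, Q) = -8/3 (H(T, Q) = -(3 - ⅓) = -1*8/3 = -8/3)
(-27415 + H(-82, 155)) - 14630 = (-27415 - 8/3) - 14630 = -82253/3 - 14630 = -126143/3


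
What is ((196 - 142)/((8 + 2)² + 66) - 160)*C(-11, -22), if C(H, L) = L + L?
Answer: 583132/83 ≈ 7025.7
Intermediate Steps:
C(H, L) = 2*L
((196 - 142)/((8 + 2)² + 66) - 160)*C(-11, -22) = ((196 - 142)/((8 + 2)² + 66) - 160)*(2*(-22)) = (54/(10² + 66) - 160)*(-44) = (54/(100 + 66) - 160)*(-44) = (54/166 - 160)*(-44) = (54*(1/166) - 160)*(-44) = (27/83 - 160)*(-44) = -13253/83*(-44) = 583132/83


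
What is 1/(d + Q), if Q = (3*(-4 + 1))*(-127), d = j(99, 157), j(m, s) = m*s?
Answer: 1/16686 ≈ 5.9930e-5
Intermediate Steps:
d = 15543 (d = 99*157 = 15543)
Q = 1143 (Q = (3*(-3))*(-127) = -9*(-127) = 1143)
1/(d + Q) = 1/(15543 + 1143) = 1/16686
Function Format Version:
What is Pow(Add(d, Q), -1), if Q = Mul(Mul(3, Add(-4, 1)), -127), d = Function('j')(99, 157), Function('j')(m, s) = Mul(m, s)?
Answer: Rational(1, 16686) ≈ 5.9930e-5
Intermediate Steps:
d = 15543 (d = Mul(99, 157) = 15543)
Q = 1143 (Q = Mul(Mul(3, -3), -127) = Mul(-9, -127) = 1143)
Pow(Add(d, Q), -1) = Pow(Add(15543, 1143), -1) = Pow(16686, -1) = Rational(1, 16686)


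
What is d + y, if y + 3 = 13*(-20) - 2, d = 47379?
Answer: 47114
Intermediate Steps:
y = -265 (y = -3 + (13*(-20) - 2) = -3 + (-260 - 2) = -3 - 262 = -265)
d + y = 47379 - 265 = 47114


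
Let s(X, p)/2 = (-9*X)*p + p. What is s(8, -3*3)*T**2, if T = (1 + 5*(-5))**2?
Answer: 424009728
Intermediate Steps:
T = 576 (T = (1 - 25)**2 = (-24)**2 = 576)
s(X, p) = 2*p - 18*X*p (s(X, p) = 2*((-9*X)*p + p) = 2*(-9*X*p + p) = 2*(p - 9*X*p) = 2*p - 18*X*p)
s(8, -3*3)*T**2 = (2*(-3*3)*(1 - 9*8))*576**2 = (2*(-9)*(1 - 72))*331776 = (2*(-9)*(-71))*331776 = 1278*331776 = 424009728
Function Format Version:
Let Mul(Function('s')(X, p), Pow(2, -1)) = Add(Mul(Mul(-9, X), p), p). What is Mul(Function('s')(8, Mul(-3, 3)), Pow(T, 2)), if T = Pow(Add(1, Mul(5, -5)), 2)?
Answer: 424009728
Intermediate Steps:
T = 576 (T = Pow(Add(1, -25), 2) = Pow(-24, 2) = 576)
Function('s')(X, p) = Add(Mul(2, p), Mul(-18, X, p)) (Function('s')(X, p) = Mul(2, Add(Mul(Mul(-9, X), p), p)) = Mul(2, Add(Mul(-9, X, p), p)) = Mul(2, Add(p, Mul(-9, X, p))) = Add(Mul(2, p), Mul(-18, X, p)))
Mul(Function('s')(8, Mul(-3, 3)), Pow(T, 2)) = Mul(Mul(2, Mul(-3, 3), Add(1, Mul(-9, 8))), Pow(576, 2)) = Mul(Mul(2, -9, Add(1, -72)), 331776) = Mul(Mul(2, -9, -71), 331776) = Mul(1278, 331776) = 424009728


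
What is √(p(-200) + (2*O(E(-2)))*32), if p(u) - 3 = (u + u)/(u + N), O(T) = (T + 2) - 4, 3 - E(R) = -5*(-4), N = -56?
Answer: I*√19383/4 ≈ 34.806*I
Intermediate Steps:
E(R) = -17 (E(R) = 3 - (-5)*(-4) = 3 - 1*20 = 3 - 20 = -17)
O(T) = -2 + T (O(T) = (2 + T) - 4 = -2 + T)
p(u) = 3 + 2*u/(-56 + u) (p(u) = 3 + (u + u)/(u - 56) = 3 + (2*u)/(-56 + u) = 3 + 2*u/(-56 + u))
√(p(-200) + (2*O(E(-2)))*32) = √((-168 + 5*(-200))/(-56 - 200) + (2*(-2 - 17))*32) = √((-168 - 1000)/(-256) + (2*(-19))*32) = √(-1/256*(-1168) - 38*32) = √(73/16 - 1216) = √(-19383/16) = I*√19383/4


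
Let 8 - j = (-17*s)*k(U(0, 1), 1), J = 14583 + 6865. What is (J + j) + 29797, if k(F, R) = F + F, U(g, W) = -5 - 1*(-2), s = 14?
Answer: 49825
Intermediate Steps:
J = 21448
U(g, W) = -3 (U(g, W) = -5 + 2 = -3)
k(F, R) = 2*F
j = -1420 (j = 8 - (-17*14)*2*(-3) = 8 - (-238)*(-6) = 8 - 1*1428 = 8 - 1428 = -1420)
(J + j) + 29797 = (21448 - 1420) + 29797 = 20028 + 29797 = 49825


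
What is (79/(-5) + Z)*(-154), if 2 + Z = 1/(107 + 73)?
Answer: 246631/90 ≈ 2740.3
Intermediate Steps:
Z = -359/180 (Z = -2 + 1/(107 + 73) = -2 + 1/180 = -359/180 ≈ -1.9944)
(79/(-5) + Z)*(-154) = (79/(-5) - 359/180)*(-154) = (79*(-1/5) - 359/180)*(-154) = (-79/5 - 359/180)*(-154) = -3203/180*(-154) = 246631/90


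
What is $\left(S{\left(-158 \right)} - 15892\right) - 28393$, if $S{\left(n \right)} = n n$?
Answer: $-19321$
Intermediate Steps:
$S{\left(n \right)} = n^{2}$
$\left(S{\left(-158 \right)} - 15892\right) - 28393 = \left(\left(-158\right)^{2} - 15892\right) - 28393 = \left(24964 - 15892\right) - 28393 = 9072 - 28393 = -19321$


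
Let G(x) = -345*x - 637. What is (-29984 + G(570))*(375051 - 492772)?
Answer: 26754569391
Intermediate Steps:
G(x) = -637 - 345*x
(-29984 + G(570))*(375051 - 492772) = (-29984 + (-637 - 345*570))*(375051 - 492772) = (-29984 + (-637 - 196650))*(-117721) = (-29984 - 197287)*(-117721) = -227271*(-117721) = 26754569391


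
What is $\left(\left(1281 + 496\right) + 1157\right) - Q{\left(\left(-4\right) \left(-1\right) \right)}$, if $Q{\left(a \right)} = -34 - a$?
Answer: $2972$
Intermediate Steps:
$\left(\left(1281 + 496\right) + 1157\right) - Q{\left(\left(-4\right) \left(-1\right) \right)} = \left(\left(1281 + 496\right) + 1157\right) - \left(-34 - \left(-4\right) \left(-1\right)\right) = \left(1777 + 1157\right) - \left(-34 - 4\right) = 2934 - \left(-34 - 4\right) = 2934 - -38 = 2934 + 38 = 2972$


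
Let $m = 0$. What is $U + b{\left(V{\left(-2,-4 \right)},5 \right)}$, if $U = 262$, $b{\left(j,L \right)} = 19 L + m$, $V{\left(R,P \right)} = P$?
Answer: $357$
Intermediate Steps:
$b{\left(j,L \right)} = 19 L$ ($b{\left(j,L \right)} = 19 L + 0 = 19 L$)
$U + b{\left(V{\left(-2,-4 \right)},5 \right)} = 262 + 19 \cdot 5 = 262 + 95 = 357$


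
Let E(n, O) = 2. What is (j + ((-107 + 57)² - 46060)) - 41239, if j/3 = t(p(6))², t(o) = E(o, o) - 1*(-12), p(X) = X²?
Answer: -84211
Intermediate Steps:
t(o) = 14 (t(o) = 2 - 1*(-12) = 2 + 12 = 14)
j = 588 (j = 3*14² = 3*196 = 588)
(j + ((-107 + 57)² - 46060)) - 41239 = (588 + ((-107 + 57)² - 46060)) - 41239 = (588 + ((-50)² - 46060)) - 41239 = (588 + (2500 - 46060)) - 41239 = (588 - 43560) - 41239 = -42972 - 41239 = -84211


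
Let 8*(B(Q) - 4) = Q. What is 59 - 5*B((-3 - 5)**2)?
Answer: -1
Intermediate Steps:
B(Q) = 4 + Q/8
59 - 5*B((-3 - 5)**2) = 59 - 5*(4 + (-3 - 5)**2/8) = 59 - 5*(4 + (1/8)*(-8)**2) = 59 - 5*(4 + (1/8)*64) = 59 - 5*(4 + 8) = 59 - 5*12 = 59 - 60 = -1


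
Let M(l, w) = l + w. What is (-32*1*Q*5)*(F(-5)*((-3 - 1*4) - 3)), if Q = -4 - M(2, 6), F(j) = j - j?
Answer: 0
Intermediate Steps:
F(j) = 0
Q = -12 (Q = -4 - (2 + 6) = -4 - 1*8 = -4 - 8 = -12)
(-32*1*Q*5)*(F(-5)*((-3 - 1*4) - 3)) = (-32*1*(-12)*5)*(0*((-3 - 1*4) - 3)) = (-(-384)*5)*(0*((-3 - 4) - 3)) = (-32*(-60))*(0*(-7 - 3)) = 1920*(0*(-10)) = 1920*0 = 0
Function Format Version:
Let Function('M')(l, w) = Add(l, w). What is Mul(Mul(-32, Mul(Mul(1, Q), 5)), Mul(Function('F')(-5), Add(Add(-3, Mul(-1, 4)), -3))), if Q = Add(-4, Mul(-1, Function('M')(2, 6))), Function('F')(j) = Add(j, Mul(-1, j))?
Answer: 0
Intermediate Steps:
Function('F')(j) = 0
Q = -12 (Q = Add(-4, Mul(-1, Add(2, 6))) = Add(-4, Mul(-1, 8)) = Add(-4, -8) = -12)
Mul(Mul(-32, Mul(Mul(1, Q), 5)), Mul(Function('F')(-5), Add(Add(-3, Mul(-1, 4)), -3))) = Mul(Mul(-32, Mul(Mul(1, -12), 5)), Mul(0, Add(Add(-3, Mul(-1, 4)), -3))) = Mul(Mul(-32, Mul(-12, 5)), Mul(0, Add(Add(-3, -4), -3))) = Mul(Mul(-32, -60), Mul(0, Add(-7, -3))) = Mul(1920, Mul(0, -10)) = Mul(1920, 0) = 0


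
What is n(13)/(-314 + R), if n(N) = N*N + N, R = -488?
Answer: -91/401 ≈ -0.22693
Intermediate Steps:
n(N) = N + N² (n(N) = N² + N = N + N²)
n(13)/(-314 + R) = (13*(1 + 13))/(-314 - 488) = (13*14)/(-802) = 182*(-1/802) = -91/401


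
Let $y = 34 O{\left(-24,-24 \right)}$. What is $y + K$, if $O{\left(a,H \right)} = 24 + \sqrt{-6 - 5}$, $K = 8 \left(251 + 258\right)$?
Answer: $4888 + 34 i \sqrt{11} \approx 4888.0 + 112.77 i$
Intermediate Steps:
$K = 4072$ ($K = 8 \cdot 509 = 4072$)
$O{\left(a,H \right)} = 24 + i \sqrt{11}$ ($O{\left(a,H \right)} = 24 + \sqrt{-11} = 24 + i \sqrt{11}$)
$y = 816 + 34 i \sqrt{11}$ ($y = 34 \left(24 + i \sqrt{11}\right) = 816 + 34 i \sqrt{11} \approx 816.0 + 112.77 i$)
$y + K = \left(816 + 34 i \sqrt{11}\right) + 4072 = 4888 + 34 i \sqrt{11}$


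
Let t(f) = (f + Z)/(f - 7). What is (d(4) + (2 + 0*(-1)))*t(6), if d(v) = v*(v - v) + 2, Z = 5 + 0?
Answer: -44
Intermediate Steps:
Z = 5
d(v) = 2 (d(v) = v*0 + 2 = 0 + 2 = 2)
t(f) = (5 + f)/(-7 + f) (t(f) = (f + 5)/(f - 7) = (5 + f)/(-7 + f))
(d(4) + (2 + 0*(-1)))*t(6) = (2 + (2 + 0*(-1)))*((5 + 6)/(-7 + 6)) = (2 + (2 + 0))*(11/(-1)) = (2 + 2)*(-1*11) = 4*(-11) = -44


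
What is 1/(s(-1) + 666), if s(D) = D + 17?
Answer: 1/682 ≈ 0.0014663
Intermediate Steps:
s(D) = 17 + D
1/(s(-1) + 666) = 1/((17 - 1) + 666) = 1/(16 + 666) = 1/682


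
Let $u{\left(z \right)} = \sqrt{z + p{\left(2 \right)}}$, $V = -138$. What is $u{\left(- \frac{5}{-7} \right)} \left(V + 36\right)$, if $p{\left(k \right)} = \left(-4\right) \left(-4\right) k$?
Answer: $- \frac{102 \sqrt{1603}}{7} \approx -583.4$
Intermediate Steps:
$p{\left(k \right)} = 16 k$
$u{\left(z \right)} = \sqrt{32 + z}$ ($u{\left(z \right)} = \sqrt{z + 16 \cdot 2} = \sqrt{z + 32} = \sqrt{32 + z}$)
$u{\left(- \frac{5}{-7} \right)} \left(V + 36\right) = \sqrt{32 - \frac{5}{-7}} \left(-138 + 36\right) = \sqrt{32 - - \frac{5}{7}} \left(-102\right) = \sqrt{32 + \frac{5}{7}} \left(-102\right) = \sqrt{\frac{229}{7}} \left(-102\right) = \frac{\sqrt{1603}}{7} \left(-102\right) = - \frac{102 \sqrt{1603}}{7}$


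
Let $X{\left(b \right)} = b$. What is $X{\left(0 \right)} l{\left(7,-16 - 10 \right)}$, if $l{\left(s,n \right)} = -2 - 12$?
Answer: $0$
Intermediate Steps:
$l{\left(s,n \right)} = -14$ ($l{\left(s,n \right)} = -2 - 12 = -14$)
$X{\left(0 \right)} l{\left(7,-16 - 10 \right)} = 0 \left(-14\right) = 0$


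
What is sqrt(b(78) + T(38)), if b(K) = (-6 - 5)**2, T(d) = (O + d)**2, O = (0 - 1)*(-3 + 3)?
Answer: sqrt(1565) ≈ 39.560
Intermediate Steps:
O = 0 (O = -1*0 = 0)
T(d) = d**2 (T(d) = (0 + d)**2 = d**2)
b(K) = 121 (b(K) = (-11)**2 = 121)
sqrt(b(78) + T(38)) = sqrt(121 + 38**2) = sqrt(121 + 1444) = sqrt(1565)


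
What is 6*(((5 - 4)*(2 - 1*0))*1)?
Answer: 12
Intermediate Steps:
6*(((5 - 4)*(2 - 1*0))*1) = 6*((1*(2 + 0))*1) = 6*((1*2)*1) = 6*(2*1) = 6*2 = 12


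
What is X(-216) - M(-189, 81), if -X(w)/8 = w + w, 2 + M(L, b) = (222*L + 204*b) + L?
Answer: 29081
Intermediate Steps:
M(L, b) = -2 + 204*b + 223*L (M(L, b) = -2 + ((222*L + 204*b) + L) = -2 + ((204*b + 222*L) + L) = -2 + (204*b + 223*L) = -2 + 204*b + 223*L)
X(w) = -16*w (X(w) = -8*(w + w) = -16*w)
X(-216) - M(-189, 81) = -16*(-216) - (-2 + 204*81 + 223*(-189)) = 3456 - (-2 + 16524 - 42147) = 3456 - 1*(-25625) = 3456 + 25625 = 29081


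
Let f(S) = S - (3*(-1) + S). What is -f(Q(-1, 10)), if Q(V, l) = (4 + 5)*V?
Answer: -3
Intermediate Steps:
Q(V, l) = 9*V
f(S) = 3 (f(S) = S - (-3 + S) = S + (3 - S) = 3)
-f(Q(-1, 10)) = -1*3 = -3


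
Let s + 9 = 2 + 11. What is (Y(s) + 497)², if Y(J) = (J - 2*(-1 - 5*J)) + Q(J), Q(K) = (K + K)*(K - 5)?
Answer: 286225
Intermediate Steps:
Q(K) = 2*K*(-5 + K) (Q(K) = (2*K)*(-5 + K) = 2*K*(-5 + K))
s = 4 (s = -9 + (2 + 11) = -9 + 13 = 4)
Y(J) = 2 + 11*J + 2*J*(-5 + J) (Y(J) = (J - 2*(-1 - 5*J)) + 2*J*(-5 + J) = (J + (2 + 10*J)) + 2*J*(-5 + J) = (2 + 11*J) + 2*J*(-5 + J) = 2 + 11*J + 2*J*(-5 + J))
(Y(s) + 497)² = ((2 + 4 + 2*4²) + 497)² = ((2 + 4 + 2*16) + 497)² = ((2 + 4 + 32) + 497)² = (38 + 497)² = 535² = 286225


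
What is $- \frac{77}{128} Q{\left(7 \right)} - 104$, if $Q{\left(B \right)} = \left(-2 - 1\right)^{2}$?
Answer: $- \frac{14005}{128} \approx -109.41$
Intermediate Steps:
$Q{\left(B \right)} = 9$ ($Q{\left(B \right)} = \left(-3\right)^{2} = 9$)
$- \frac{77}{128} Q{\left(7 \right)} - 104 = - \frac{77}{128} \cdot 9 - 104 = \left(-77\right) \frac{1}{128} \cdot 9 - 104 = \left(- \frac{77}{128}\right) 9 - 104 = - \frac{693}{128} - 104 = - \frac{14005}{128}$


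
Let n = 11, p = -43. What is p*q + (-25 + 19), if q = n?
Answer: -479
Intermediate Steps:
q = 11
p*q + (-25 + 19) = -43*11 + (-25 + 19) = -473 - 6 = -479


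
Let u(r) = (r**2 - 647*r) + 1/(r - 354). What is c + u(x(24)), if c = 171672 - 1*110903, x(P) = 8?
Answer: 19257321/346 ≈ 55657.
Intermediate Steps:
u(r) = r**2 + 1/(-354 + r) - 647*r (u(r) = (r**2 - 647*r) + 1/(-354 + r) = r**2 + 1/(-354 + r) - 647*r)
c = 60769 (c = 171672 - 110903 = 60769)
c + u(x(24)) = 60769 + (1 + 8**3 - 1001*8**2 + 229038*8)/(-354 + 8) = 60769 + (1 + 512 - 1001*64 + 1832304)/(-346) = 60769 - (1 + 512 - 64064 + 1832304)/346 = 60769 - 1/346*1768753 = 60769 - 1768753/346 = 19257321/346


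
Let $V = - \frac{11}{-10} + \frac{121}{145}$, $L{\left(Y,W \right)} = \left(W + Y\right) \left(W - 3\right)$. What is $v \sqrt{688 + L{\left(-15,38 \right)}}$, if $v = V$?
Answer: $\frac{561 \sqrt{1493}}{290} \approx 74.747$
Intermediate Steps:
$L{\left(Y,W \right)} = \left(-3 + W\right) \left(W + Y\right)$ ($L{\left(Y,W \right)} = \left(W + Y\right) \left(-3 + W\right) = \left(-3 + W\right) \left(W + Y\right)$)
$V = \frac{561}{290}$ ($V = \left(-11\right) \left(- \frac{1}{10}\right) + 121 \cdot \frac{1}{145} = \frac{11}{10} + \frac{121}{145} = \frac{561}{290} \approx 1.9345$)
$v = \frac{561}{290} \approx 1.9345$
$v \sqrt{688 + L{\left(-15,38 \right)}} = \frac{561 \sqrt{688 + \left(38^{2} - 114 - -45 + 38 \left(-15\right)\right)}}{290} = \frac{561 \sqrt{688 + \left(1444 - 114 + 45 - 570\right)}}{290} = \frac{561 \sqrt{688 + 805}}{290} = \frac{561 \sqrt{1493}}{290}$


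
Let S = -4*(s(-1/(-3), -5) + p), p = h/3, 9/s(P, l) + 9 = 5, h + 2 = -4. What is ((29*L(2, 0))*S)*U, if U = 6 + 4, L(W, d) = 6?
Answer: 29580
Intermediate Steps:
h = -6 (h = -2 - 4 = -6)
s(P, l) = -9/4 (s(P, l) = 9/(-9 + 5) = 9/(-4) = 9*(-1/4) = -9/4)
U = 10
p = -2 (p = -6/3 = -6*1/3 = -2)
S = 17 (S = -4*(-9/4 - 2) = -4*(-17/4) = 17)
((29*L(2, 0))*S)*U = ((29*6)*17)*10 = (174*17)*10 = 2958*10 = 29580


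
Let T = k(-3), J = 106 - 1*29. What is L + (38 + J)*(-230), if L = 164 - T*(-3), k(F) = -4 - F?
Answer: -26289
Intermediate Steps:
J = 77 (J = 106 - 29 = 77)
T = -1 (T = -4 - 1*(-3) = -4 + 3 = -1)
L = 161 (L = 164 - (-1)*(-3) = 164 - 1*3 = 164 - 3 = 161)
L + (38 + J)*(-230) = 161 + (38 + 77)*(-230) = 161 + 115*(-230) = 161 - 26450 = -26289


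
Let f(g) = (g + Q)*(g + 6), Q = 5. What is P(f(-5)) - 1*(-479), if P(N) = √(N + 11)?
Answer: 479 + √11 ≈ 482.32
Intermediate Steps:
f(g) = (5 + g)*(6 + g) (f(g) = (g + 5)*(g + 6) = (5 + g)*(6 + g))
P(N) = √(11 + N)
P(f(-5)) - 1*(-479) = √(11 + (30 + (-5)² + 11*(-5))) - 1*(-479) = √(11 + (30 + 25 - 55)) + 479 = √(11 + 0) + 479 = √11 + 479 = 479 + √11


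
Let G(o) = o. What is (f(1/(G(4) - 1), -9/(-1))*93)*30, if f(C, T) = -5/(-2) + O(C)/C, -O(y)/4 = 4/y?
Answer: -394785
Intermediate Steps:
O(y) = -16/y
f(C, T) = 5/2 - 16/C² (f(C, T) = -5/(-2) + (-16/C)/C = -5*(-½) - 16/C² = 5/2 - 16/C²)
(f(1/(G(4) - 1), -9/(-1))*93)*30 = ((5/2 - 16*(4 - 1)²)*93)*30 = ((5/2 - 16/(1/3)²)*93)*30 = ((5/2 - 16/3⁻²)*93)*30 = ((5/2 - 16*9)*93)*30 = ((5/2 - 144)*93)*30 = -283/2*93*30 = -26319/2*30 = -394785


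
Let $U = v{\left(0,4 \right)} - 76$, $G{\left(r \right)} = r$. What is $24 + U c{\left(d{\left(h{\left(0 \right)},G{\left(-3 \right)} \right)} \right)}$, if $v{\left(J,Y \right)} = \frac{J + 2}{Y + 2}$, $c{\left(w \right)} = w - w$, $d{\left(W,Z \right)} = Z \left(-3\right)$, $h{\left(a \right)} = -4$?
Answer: $24$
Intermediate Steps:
$d{\left(W,Z \right)} = - 3 Z$
$c{\left(w \right)} = 0$
$v{\left(J,Y \right)} = \frac{2 + J}{2 + Y}$
$U = - \frac{227}{3}$ ($U = \frac{2 + 0}{2 + 4} - 76 = \frac{1}{6} \cdot 2 - 76 = \frac{1}{3} - 76 = - \frac{227}{3} \approx -75.667$)
$24 + U c{\left(d{\left(h{\left(0 \right)},G{\left(-3 \right)} \right)} \right)} = 24 - 0 = 24 + 0 = 24$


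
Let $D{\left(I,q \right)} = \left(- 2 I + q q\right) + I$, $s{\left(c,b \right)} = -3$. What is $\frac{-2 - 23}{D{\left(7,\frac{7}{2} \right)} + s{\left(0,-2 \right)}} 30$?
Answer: $- \frac{1000}{3} \approx -333.33$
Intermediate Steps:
$D{\left(I,q \right)} = q^{2} - I$ ($D{\left(I,q \right)} = \left(- 2 I + q^{2}\right) + I = \left(q^{2} - 2 I\right) + I = q^{2} - I$)
$\frac{-2 - 23}{D{\left(7,\frac{7}{2} \right)} + s{\left(0,-2 \right)}} 30 = \frac{-2 - 23}{\left(\left(\frac{7}{2}\right)^{2} - 7\right) - 3} \cdot 30 = - \frac{25}{\left(\left(7 \cdot \frac{1}{2}\right)^{2} - 7\right) - 3} \cdot 30 = - \frac{25}{\left(\left(\frac{7}{2}\right)^{2} - 7\right) - 3} \cdot 30 = - \frac{25}{\left(\frac{49}{4} - 7\right) - 3} \cdot 30 = - \frac{25}{\frac{21}{4} - 3} \cdot 30 = - \frac{25}{\frac{9}{4}} \cdot 30 = \left(-25\right) \frac{4}{9} \cdot 30 = \left(- \frac{100}{9}\right) 30 = - \frac{1000}{3}$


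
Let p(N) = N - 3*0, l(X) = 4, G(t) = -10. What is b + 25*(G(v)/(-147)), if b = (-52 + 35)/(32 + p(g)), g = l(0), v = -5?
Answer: 2167/1764 ≈ 1.2285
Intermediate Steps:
g = 4
p(N) = N (p(N) = N + 0 = N)
b = -17/36 (b = (-52 + 35)/(32 + 4) = -17/36 ≈ -0.47222)
b + 25*(G(v)/(-147)) = -17/36 + 25*(-10/(-147)) = -17/36 + 25*(-10*(-1/147)) = -17/36 + 25*(10/147) = -17/36 + 250/147 = 2167/1764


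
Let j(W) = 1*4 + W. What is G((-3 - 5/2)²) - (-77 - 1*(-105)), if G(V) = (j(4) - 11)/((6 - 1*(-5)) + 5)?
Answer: -451/16 ≈ -28.188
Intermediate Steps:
j(W) = 4 + W
G(V) = -3/16 (G(V) = ((4 + 4) - 11)/((6 - 1*(-5)) + 5) = (8 - 11)/((6 + 5) + 5) = -3/(11 + 5) = -3/16)
G((-3 - 5/2)²) - (-77 - 1*(-105)) = -3/16 - (-77 - 1*(-105)) = -3/16 - (-77 + 105) = -3/16 - 1*28 = -3/16 - 28 = -451/16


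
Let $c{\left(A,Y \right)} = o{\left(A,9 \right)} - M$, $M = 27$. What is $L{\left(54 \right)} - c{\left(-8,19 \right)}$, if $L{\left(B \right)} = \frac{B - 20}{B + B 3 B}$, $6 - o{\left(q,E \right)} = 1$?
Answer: $\frac{96839}{4401} \approx 22.004$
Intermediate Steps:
$o{\left(q,E \right)} = 5$ ($o{\left(q,E \right)} = 6 - 1 = 5$)
$c{\left(A,Y \right)} = -22$ ($c{\left(A,Y \right)} = 5 - 27 = -22$)
$L{\left(B \right)} = \frac{-20 + B}{B + 3 B^{2}}$ ($L{\left(B \right)} = \frac{-20 + B}{B + 3 B B} = \frac{-20 + B}{B + 3 B^{2}}$)
$L{\left(54 \right)} - c{\left(-8,19 \right)} = \frac{-20 + 54}{54 \left(1 + 3 \cdot 54\right)} - -22 = \frac{1}{54} \frac{1}{1 + 162} \cdot 34 + 22 = \frac{1}{54} \cdot \frac{1}{163} \cdot 34 + 22 = \frac{17}{4401} + 22 = \frac{96839}{4401}$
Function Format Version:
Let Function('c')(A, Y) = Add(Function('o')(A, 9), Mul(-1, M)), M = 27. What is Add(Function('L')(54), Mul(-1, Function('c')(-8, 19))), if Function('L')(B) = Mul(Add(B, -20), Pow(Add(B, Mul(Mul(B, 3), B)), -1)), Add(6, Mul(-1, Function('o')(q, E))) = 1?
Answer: Rational(96839, 4401) ≈ 22.004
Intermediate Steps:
Function('o')(q, E) = 5 (Function('o')(q, E) = Add(6, Mul(-1, 1)) = Add(6, -1) = 5)
Function('c')(A, Y) = -22 (Function('c')(A, Y) = Add(5, Mul(-1, 27)) = Add(5, -27) = -22)
Function('L')(B) = Mul(Pow(Add(B, Mul(3, Pow(B, 2))), -1), Add(-20, B)) (Function('L')(B) = Mul(Add(-20, B), Pow(Add(B, Mul(Mul(3, B), B)), -1)) = Mul(Add(-20, B), Pow(Add(B, Mul(3, Pow(B, 2))), -1)) = Mul(Pow(Add(B, Mul(3, Pow(B, 2))), -1), Add(-20, B)))
Add(Function('L')(54), Mul(-1, Function('c')(-8, 19))) = Add(Mul(Pow(54, -1), Pow(Add(1, Mul(3, 54)), -1), Add(-20, 54)), Mul(-1, -22)) = Add(Mul(Rational(1, 54), Pow(Add(1, 162), -1), 34), 22) = Add(Mul(Rational(1, 54), Pow(163, -1), 34), 22) = Add(Mul(Rational(1, 54), Rational(1, 163), 34), 22) = Add(Rational(17, 4401), 22) = Rational(96839, 4401)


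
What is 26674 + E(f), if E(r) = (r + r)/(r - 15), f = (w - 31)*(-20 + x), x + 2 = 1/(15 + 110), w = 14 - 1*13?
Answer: 143330398/5373 ≈ 26676.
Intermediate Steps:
w = 1 (w = 14 - 13 = 1)
x = -249/125 (x = -2 + 1/(15 + 110) = -2 + 1/125 = -249/125 ≈ -1.9920)
f = 16494/25 (f = (1 - 31)*(-20 - 249/125) = -30*(-2749/125) = 16494/25 ≈ 659.76)
E(r) = 2*r/(-15 + r) (E(r) = (2*r)/(-15 + r) = 2*r/(-15 + r))
26674 + E(f) = 26674 + 2*(16494/25)/(-15 + 16494/25) = 26674 + 2*(16494/25)/(16119/25) = 26674 + 2*(16494/25)*(25/16119) = 26674 + 10996/5373 = 143330398/5373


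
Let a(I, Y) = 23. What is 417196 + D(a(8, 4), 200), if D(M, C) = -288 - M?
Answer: 416885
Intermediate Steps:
417196 + D(a(8, 4), 200) = 417196 + (-288 - 1*23) = 417196 + (-288 - 23) = 417196 - 311 = 416885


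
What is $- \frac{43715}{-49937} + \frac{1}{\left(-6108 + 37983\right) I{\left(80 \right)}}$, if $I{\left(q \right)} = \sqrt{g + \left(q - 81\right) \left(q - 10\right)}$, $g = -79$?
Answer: $\frac{43715}{49937} - \frac{i \sqrt{149}}{4749375} \approx 0.8754 - 2.5701 \cdot 10^{-6} i$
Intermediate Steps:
$I{\left(q \right)} = \sqrt{-79 + \left(-81 + q\right) \left(-10 + q\right)}$ ($I{\left(q \right)} = \sqrt{-79 + \left(q - 81\right) \left(q - 10\right)} = \sqrt{-79 + \left(-81 + q\right) \left(-10 + q\right)}$)
$- \frac{43715}{-49937} + \frac{1}{\left(-6108 + 37983\right) I{\left(80 \right)}} = - \frac{43715}{-49937} + \frac{1}{\left(-6108 + 37983\right) \sqrt{731 + 80^{2} - 7280}} = \left(-43715\right) \left(- \frac{1}{49937}\right) + \frac{1}{31875 \sqrt{731 + 6400 - 7280}} = \frac{43715}{49937} + \frac{1}{31875 \sqrt{-149}} = \frac{43715}{49937} + \frac{1}{31875 i \sqrt{149}} = \frac{43715}{49937} + \frac{\left(- \frac{1}{149}\right) i \sqrt{149}}{31875} = \frac{43715}{49937} - \frac{i \sqrt{149}}{4749375}$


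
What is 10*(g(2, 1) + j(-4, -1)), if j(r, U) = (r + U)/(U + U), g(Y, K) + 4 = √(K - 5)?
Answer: -15 + 20*I ≈ -15.0 + 20.0*I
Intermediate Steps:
g(Y, K) = -4 + √(-5 + K) (g(Y, K) = -4 + √(K - 5) = -4 + √(-5 + K))
j(r, U) = (U + r)/(2*U) (j(r, U) = (U + r)/((2*U)) = (U + r)*(1/(2*U)) = (U + r)/(2*U))
10*(g(2, 1) + j(-4, -1)) = 10*((-4 + √(-5 + 1)) + (½)*(-1 - 4)/(-1)) = 10*((-4 + √(-4)) + (½)*(-1)*(-5)) = 10*((-4 + 2*I) + 5/2) = 10*(-3/2 + 2*I) = -15 + 20*I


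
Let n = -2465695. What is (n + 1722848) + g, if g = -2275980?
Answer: -3018827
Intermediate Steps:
(n + 1722848) + g = (-2465695 + 1722848) - 2275980 = -742847 - 2275980 = -3018827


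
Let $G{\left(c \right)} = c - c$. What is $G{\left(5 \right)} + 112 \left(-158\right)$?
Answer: $-17696$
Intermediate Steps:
$G{\left(c \right)} = 0$
$G{\left(5 \right)} + 112 \left(-158\right) = 0 + 112 \left(-158\right) = 0 - 17696 = -17696$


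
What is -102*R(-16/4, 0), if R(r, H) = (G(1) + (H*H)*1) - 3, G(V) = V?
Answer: 204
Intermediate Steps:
R(r, H) = -2 + H² (R(r, H) = (1 + (H*H)*1) - 3 = (1 + H²*1) - 3 = (1 + H²) - 3 = -2 + H²)
-102*R(-16/4, 0) = -102*(-2 + 0²) = -102*(-2 + 0) = -102*(-2) = 204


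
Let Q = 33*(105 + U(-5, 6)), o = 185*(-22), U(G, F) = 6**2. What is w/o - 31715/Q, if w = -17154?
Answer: -203564/78255 ≈ -2.6013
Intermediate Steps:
U(G, F) = 36
o = -4070
Q = 4653 (Q = 33*(105 + 36) = 33*141 = 4653)
w/o - 31715/Q = -17154/(-4070) - 31715/4653 = -17154*(-1/4070) - 31715*1/4653 = 8577/2035 - 31715/4653 = -203564/78255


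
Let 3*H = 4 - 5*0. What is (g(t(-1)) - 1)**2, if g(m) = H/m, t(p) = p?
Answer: 49/9 ≈ 5.4444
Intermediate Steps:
H = 4/3 (H = (4 - 5*0)/3 = (4 + 0)/3 = (1/3)*4 = 4/3 ≈ 1.3333)
g(m) = 4/(3*m)
(g(t(-1)) - 1)**2 = ((4/3)/(-1) - 1)**2 = ((4/3)*(-1) - 1)**2 = (-4/3 - 1)**2 = (-7/3)**2 = 49/9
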